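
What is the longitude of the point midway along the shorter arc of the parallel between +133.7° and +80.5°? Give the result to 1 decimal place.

+107.1°

Signed shortest Δλ from +133.7° to +80.5° is -53.2°.
Midpoint longitude = +133.7° + (-53.2°)/2 = +133.7° − 26.6° = +107.1°.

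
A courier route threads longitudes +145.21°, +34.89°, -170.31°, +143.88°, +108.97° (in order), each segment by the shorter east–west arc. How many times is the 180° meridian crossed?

Leg 1: +145.21° → +34.89°, shortest Δλ = -110.32° (west) — does not cross 180°.
Leg 2: +34.89° → -170.31°, shortest Δλ = 154.8° (east) — crosses 180°.
Leg 3: -170.31° → +143.88°, shortest Δλ = -45.81° (west) — crosses 180°.
Leg 4: +143.88° → +108.97°, shortest Δλ = -34.91° (west) — does not cross 180°.
Total crossings: 2.

2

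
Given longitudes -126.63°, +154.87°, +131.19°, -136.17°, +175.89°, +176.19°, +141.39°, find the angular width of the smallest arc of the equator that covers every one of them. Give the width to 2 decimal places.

102.18°

Sort the longitudes: -136.17°, -126.63°, +131.19°, +141.39°, +154.87°, +175.89°, +176.19°.
Eastward gaps between consecutive values (wrapping around): 9.54°, 257.82°, 10.20°, 13.48°, 21.02°, 0.30°, 47.64°.
Largest gap = 257.82° ⇒ minimal covering band is its complement: 360° − 257.82° = 102.18°.
Band runs from +131.19° eastward to -126.63°, crossing the antimeridian.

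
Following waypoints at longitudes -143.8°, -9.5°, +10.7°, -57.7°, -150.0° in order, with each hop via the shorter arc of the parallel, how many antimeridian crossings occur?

0

Leg 1: -143.8° → -9.5°, shortest Δλ = 134.3° (east) — does not cross 180°.
Leg 2: -9.5° → +10.7°, shortest Δλ = 20.2° (east) — does not cross 180°.
Leg 3: +10.7° → -57.7°, shortest Δλ = -68.4° (west) — does not cross 180°.
Leg 4: -57.7° → -150.0°, shortest Δλ = -92.3° (west) — does not cross 180°.
Total crossings: 0.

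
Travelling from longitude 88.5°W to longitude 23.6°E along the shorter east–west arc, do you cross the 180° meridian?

Signed shortest Δλ = ((23.6 − -88.5 + 180) mod 360) − 180 = 112.1°.
Going east by 112.1° from -88.5° reaches +23.6° without touching 180°.

No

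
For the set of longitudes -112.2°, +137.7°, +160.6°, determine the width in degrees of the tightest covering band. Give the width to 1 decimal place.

Sort the longitudes: -112.2°, +137.7°, +160.6°.
Eastward gaps between consecutive values (wrapping around): 249.9°, 22.9°, 87.2°.
Largest gap = 249.9° ⇒ minimal covering band is its complement: 360° − 249.9° = 110.1°.
Band runs from +137.7° eastward to -112.2°, crossing the antimeridian.

110.1°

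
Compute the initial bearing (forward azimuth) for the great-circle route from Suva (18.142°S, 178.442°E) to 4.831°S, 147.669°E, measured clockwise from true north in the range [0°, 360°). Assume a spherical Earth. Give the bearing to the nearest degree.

Δλ = 147.669 − 178.442 = -30.773°.
θ = atan2( sin Δλ · cos φ₂ , cos φ₁ · sin φ₂ − sin φ₁ · cos φ₂ · cos Δλ )
  = atan2(-0.50982, 0.18655) = -69.902° → normalised to [0°, 360°): 290.098°.

290°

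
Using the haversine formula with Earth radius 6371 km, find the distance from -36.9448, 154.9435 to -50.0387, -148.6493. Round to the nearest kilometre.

4655 km

Δλ = -148.6493 − 154.9435 = -303.5928°; wrapped into (−180°, 180°]: 56.4072°.
Δφ = -50.0387 − -36.9448 = -13.0939°.
a = sin²(Δφ/2) + cos φ₁ · cos φ₂ · sin²(Δλ/2) = 0.127652.
c = 2·atan2(√a, √(1−a)) = 0.73072 rad → d = 6371·c ≈ 4655.39 km.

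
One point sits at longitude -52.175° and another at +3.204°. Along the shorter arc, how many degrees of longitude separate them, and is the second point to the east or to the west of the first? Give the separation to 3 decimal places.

Raw difference: 3.204 − -52.175 = 55.379°.
Normalise into (−180°, 180°]: 55.379° stays 55.379°.
Positive ⇒ the second point lies to the east; separation 55.379°.

55.379° east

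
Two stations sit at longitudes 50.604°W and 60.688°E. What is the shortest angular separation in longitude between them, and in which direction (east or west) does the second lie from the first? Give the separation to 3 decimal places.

Raw difference: 60.688 − -50.604 = 111.292°.
Normalise into (−180°, 180°]: 111.292° stays 111.292°.
Positive ⇒ the second point lies to the east; separation 111.292°.

111.292° east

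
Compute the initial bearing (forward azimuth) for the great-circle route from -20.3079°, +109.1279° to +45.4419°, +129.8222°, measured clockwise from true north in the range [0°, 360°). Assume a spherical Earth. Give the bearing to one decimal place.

15.5°

Δλ = 129.8222 − 109.1279 = 20.6943°.
θ = atan2( sin Δλ · cos φ₂ , cos φ₁ · sin φ₂ − sin φ₁ · cos φ₂ · cos Δλ )
  = atan2(0.24794, 0.89605) = 15.467° → normalised to [0°, 360°): 15.467°.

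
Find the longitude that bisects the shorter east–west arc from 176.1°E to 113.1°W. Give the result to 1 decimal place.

148.5°W

Signed shortest Δλ from +176.1° to -113.1° is +70.8°.
Midpoint longitude = +176.1° + (+70.8°)/2 = +176.1° + 35.4° = +211.5°.
Normalise into (−180°, 180°]: -148.5°.
(The naïve average (+176.1 + -113.1)/2 = 31.5° is on the wrong side of the globe.)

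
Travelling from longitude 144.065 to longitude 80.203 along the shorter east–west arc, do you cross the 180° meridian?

Signed shortest Δλ = ((80.203 − 144.065 + 180) mod 360) − 180 = -63.862°.
Going west by 63.862° from +144.065° reaches +80.203° without touching 180°.

No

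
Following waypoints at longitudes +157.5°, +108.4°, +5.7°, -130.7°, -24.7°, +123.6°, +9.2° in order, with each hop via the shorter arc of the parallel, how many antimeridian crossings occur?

Leg 1: +157.5° → +108.4°, shortest Δλ = -49.1° (west) — does not cross 180°.
Leg 2: +108.4° → +5.7°, shortest Δλ = -102.7° (west) — does not cross 180°.
Leg 3: +5.7° → -130.7°, shortest Δλ = -136.4° (west) — does not cross 180°.
Leg 4: -130.7° → -24.7°, shortest Δλ = 106.0° (east) — does not cross 180°.
Leg 5: -24.7° → +123.6°, shortest Δλ = 148.3° (east) — does not cross 180°.
Leg 6: +123.6° → +9.2°, shortest Δλ = -114.4° (west) — does not cross 180°.
Total crossings: 0.

0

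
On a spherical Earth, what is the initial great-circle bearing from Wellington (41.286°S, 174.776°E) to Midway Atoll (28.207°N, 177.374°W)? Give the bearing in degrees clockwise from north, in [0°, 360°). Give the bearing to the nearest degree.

7°

Δλ = -177.374 − 174.776 = -352.150°; wrapped into (−180°, 180°]: 7.850°.
θ = atan2( sin Δλ · cos φ₂ , cos φ₁ · sin φ₂ − sin φ₁ · cos φ₂ · cos Δλ )
  = atan2(0.12036, 0.93118) = 7.365° → normalised to [0°, 360°): 7.365°.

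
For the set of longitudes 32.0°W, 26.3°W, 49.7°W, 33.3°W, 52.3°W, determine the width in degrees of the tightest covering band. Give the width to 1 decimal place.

Sort the longitudes: -52.3°, -49.7°, -33.3°, -32.0°, -26.3°.
Eastward gaps between consecutive values (wrapping around): 2.6°, 16.4°, 1.3°, 5.7°, 334.0°.
Largest gap = 334.0° ⇒ minimal covering band is its complement: 360° − 334.0° = 26.0°.
Band runs from -52.3° eastward to -26.3°.

26.0°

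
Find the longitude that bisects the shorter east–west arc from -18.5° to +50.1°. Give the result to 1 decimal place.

Signed shortest Δλ from -18.5° to +50.1° is +68.6°.
Midpoint longitude = -18.5° + (+68.6°)/2 = -18.5° + 34.3° = +15.8°.

+15.8°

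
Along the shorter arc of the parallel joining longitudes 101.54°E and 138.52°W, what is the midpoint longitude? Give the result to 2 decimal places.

161.51°E

Signed shortest Δλ from +101.54° to -138.52° is +119.94°.
Midpoint longitude = +101.54° + (+119.94°)/2 = +101.54° + 59.97° = +161.51°.
(The naïve average (+101.54 + -138.52)/2 = -18.49° is on the wrong side of the globe.)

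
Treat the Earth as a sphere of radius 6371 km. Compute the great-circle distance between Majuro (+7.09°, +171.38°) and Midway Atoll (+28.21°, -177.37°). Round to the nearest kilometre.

2630 km

Δλ = -177.37 − 171.38 = -348.75°; wrapped into (−180°, 180°]: 11.25°.
Δφ = 28.21 − 7.09 = 21.12°.
a = sin²(Δφ/2) + cos φ₁ · cos φ₂ · sin²(Δλ/2) = 0.041988.
c = 2·atan2(√a, √(1−a)) = 0.41274 rad → d = 6371·c ≈ 2629.57 km.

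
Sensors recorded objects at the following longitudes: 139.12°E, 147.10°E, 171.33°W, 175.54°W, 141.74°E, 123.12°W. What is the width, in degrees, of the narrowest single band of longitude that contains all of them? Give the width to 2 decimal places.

Sort the longitudes: -175.54°, -171.33°, -123.12°, +139.12°, +141.74°, +147.10°.
Eastward gaps between consecutive values (wrapping around): 4.21°, 48.21°, 262.24°, 2.62°, 5.36°, 37.36°.
Largest gap = 262.24° ⇒ minimal covering band is its complement: 360° − 262.24° = 97.76°.
Band runs from +139.12° eastward to -123.12°, crossing the antimeridian.

97.76°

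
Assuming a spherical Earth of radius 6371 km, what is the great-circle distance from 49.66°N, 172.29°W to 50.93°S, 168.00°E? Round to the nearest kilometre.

11340 km

Δλ = 168.00 − -172.29 = 340.29°; wrapped into (−180°, 180°]: -19.71°.
Δφ = -50.93 − 49.66 = -100.59°.
a = sin²(Δφ/2) + cos φ₁ · cos φ₂ · sin²(Δλ/2) = 0.603842.
c = 2·atan2(√a, √(1−a)) = 1.78000 rad → d = 6371·c ≈ 11340.39 km.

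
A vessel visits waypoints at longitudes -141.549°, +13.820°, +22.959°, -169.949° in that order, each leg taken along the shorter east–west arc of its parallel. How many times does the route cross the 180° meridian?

1

Leg 1: -141.549° → +13.820°, shortest Δλ = 155.369° (east) — does not cross 180°.
Leg 2: +13.820° → +22.959°, shortest Δλ = 9.139° (east) — does not cross 180°.
Leg 3: +22.959° → -169.949°, shortest Δλ = 167.092° (east) — crosses 180°.
Total crossings: 1.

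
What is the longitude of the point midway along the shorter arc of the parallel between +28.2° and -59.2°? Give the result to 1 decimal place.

-15.5°

Signed shortest Δλ from +28.2° to -59.2° is -87.4°.
Midpoint longitude = +28.2° + (-87.4°)/2 = +28.2° − 43.7° = -15.5°.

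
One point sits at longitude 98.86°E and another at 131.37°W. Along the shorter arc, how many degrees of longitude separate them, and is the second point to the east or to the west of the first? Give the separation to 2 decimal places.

Raw difference: -131.37 − 98.86 = -230.23°.
Normalise into (−180°, 180°]: -230.23° + 360° = 129.77°.
Positive ⇒ the second point lies to the east; separation 129.77°.

129.77° east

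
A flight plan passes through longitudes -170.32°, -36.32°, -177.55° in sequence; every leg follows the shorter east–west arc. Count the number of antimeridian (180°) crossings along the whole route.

Leg 1: -170.32° → -36.32°, shortest Δλ = 134.0° (east) — does not cross 180°.
Leg 2: -36.32° → -177.55°, shortest Δλ = -141.23° (west) — does not cross 180°.
Total crossings: 0.

0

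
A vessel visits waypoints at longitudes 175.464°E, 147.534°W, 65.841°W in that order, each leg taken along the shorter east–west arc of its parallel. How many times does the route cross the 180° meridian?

Leg 1: +175.464° → -147.534°, shortest Δλ = 37.002° (east) — crosses 180°.
Leg 2: -147.534° → -65.841°, shortest Δλ = 81.693° (east) — does not cross 180°.
Total crossings: 1.

1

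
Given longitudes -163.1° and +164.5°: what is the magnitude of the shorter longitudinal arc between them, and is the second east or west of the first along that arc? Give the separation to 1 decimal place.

Raw difference: 164.5 − -163.1 = 327.6°.
Normalise into (−180°, 180°]: 327.6° − 360° = -32.4°.
Negative ⇒ the second point lies to the west; separation 32.4°.

32.4° west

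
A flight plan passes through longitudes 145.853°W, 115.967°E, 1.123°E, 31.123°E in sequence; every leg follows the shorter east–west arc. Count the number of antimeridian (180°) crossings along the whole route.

1

Leg 1: -145.853° → +115.967°, shortest Δλ = -98.18° (west) — crosses 180°.
Leg 2: +115.967° → +1.123°, shortest Δλ = -114.844° (west) — does not cross 180°.
Leg 3: +1.123° → +31.123°, shortest Δλ = 30.0° (east) — does not cross 180°.
Total crossings: 1.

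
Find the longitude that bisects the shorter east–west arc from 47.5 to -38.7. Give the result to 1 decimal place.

Signed shortest Δλ from +47.5° to -38.7° is -86.2°.
Midpoint longitude = +47.5° + (-86.2°)/2 = +47.5° − 43.1° = +4.4°.

+4.4°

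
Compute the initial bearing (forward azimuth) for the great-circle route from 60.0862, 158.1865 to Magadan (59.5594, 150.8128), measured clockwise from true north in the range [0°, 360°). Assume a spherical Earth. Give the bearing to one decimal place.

265.1°

Δλ = 150.8128 − 158.1865 = -7.3737°.
θ = atan2( sin Δλ · cos φ₂ , cos φ₁ · sin φ₂ − sin φ₁ · cos φ₂ · cos Δλ )
  = atan2(-0.06502, -0.00556) = -94.890° → normalised to [0°, 360°): 265.110°.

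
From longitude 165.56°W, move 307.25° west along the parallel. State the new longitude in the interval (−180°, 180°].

Start at -165.56°; shift −307.25° → -472.81°.
-472.81° lies outside (−180°, 180°]; add 360° → -112.81°.

112.81°W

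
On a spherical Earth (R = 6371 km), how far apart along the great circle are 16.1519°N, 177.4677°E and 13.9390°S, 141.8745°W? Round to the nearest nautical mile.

3014 nmi

Δλ = -141.8745 − 177.4677 = -319.3422°; wrapped into (−180°, 180°]: 40.6578°.
Δφ = -13.9390 − 16.1519 = -30.0909°.
a = sin²(Δφ/2) + cos φ₁ · cos φ₂ · sin²(Δλ/2) = 0.179899.
c = 2·atan2(√a, √(1−a)) = 0.87604 rad → d = 6371·c ≈ 5581.23 km ≈ 3013.62 nmi.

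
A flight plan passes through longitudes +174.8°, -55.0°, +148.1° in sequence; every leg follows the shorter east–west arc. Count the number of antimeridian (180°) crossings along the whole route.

Leg 1: +174.8° → -55.0°, shortest Δλ = 130.2° (east) — crosses 180°.
Leg 2: -55.0° → +148.1°, shortest Δλ = -156.9° (west) — crosses 180°.
Total crossings: 2.

2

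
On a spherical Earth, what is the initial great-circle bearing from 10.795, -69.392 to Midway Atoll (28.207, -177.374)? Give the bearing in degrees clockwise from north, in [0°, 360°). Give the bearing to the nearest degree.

Δλ = -177.374 − -69.392 = -107.982°.
θ = atan2( sin Δλ · cos φ₂ , cos φ₁ · sin φ₂ − sin φ₁ · cos φ₂ · cos Δλ )
  = atan2(-0.83820, 0.51525) = -58.421° → normalised to [0°, 360°): 301.579°.

302°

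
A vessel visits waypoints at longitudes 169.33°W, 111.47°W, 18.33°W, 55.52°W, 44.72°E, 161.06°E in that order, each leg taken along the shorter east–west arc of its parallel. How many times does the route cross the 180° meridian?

0

Leg 1: -169.33° → -111.47°, shortest Δλ = 57.86° (east) — does not cross 180°.
Leg 2: -111.47° → -18.33°, shortest Δλ = 93.14° (east) — does not cross 180°.
Leg 3: -18.33° → -55.52°, shortest Δλ = -37.19° (west) — does not cross 180°.
Leg 4: -55.52° → +44.72°, shortest Δλ = 100.24° (east) — does not cross 180°.
Leg 5: +44.72° → +161.06°, shortest Δλ = 116.34° (east) — does not cross 180°.
Total crossings: 0.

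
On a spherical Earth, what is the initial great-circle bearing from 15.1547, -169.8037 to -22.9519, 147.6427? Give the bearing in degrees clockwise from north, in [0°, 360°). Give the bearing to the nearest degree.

228°

Δλ = 147.6427 − -169.8037 = 317.4464°; wrapped into (−180°, 180°]: -42.5536°.
θ = atan2( sin Δλ · cos φ₂ , cos φ₁ · sin φ₂ − sin φ₁ · cos φ₂ · cos Δλ )
  = atan2(-0.62274, -0.55373) = -131.643° → normalised to [0°, 360°): 228.357°.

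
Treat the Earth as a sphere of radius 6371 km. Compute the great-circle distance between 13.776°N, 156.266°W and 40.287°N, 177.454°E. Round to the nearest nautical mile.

Δλ = 177.454 − -156.266 = 333.720°; wrapped into (−180°, 180°]: -26.280°.
Δφ = 40.287 − 13.776 = 26.511°.
a = sin²(Δφ/2) + cos φ₁ · cos φ₂ · sin²(Δλ/2) = 0.090864.
c = 2·atan2(√a, √(1−a)) = 0.61240 rad → d = 6371·c ≈ 3901.58 km ≈ 2106.68 nmi.

2107 nmi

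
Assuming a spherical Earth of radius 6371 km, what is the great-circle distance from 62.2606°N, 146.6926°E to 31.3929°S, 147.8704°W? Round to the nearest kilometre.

Δλ = -147.8704 − 146.6926 = -294.5630°; wrapped into (−180°, 180°]: 65.4370°.
Δφ = -31.3929 − 62.2606 = -93.6535°.
a = sin²(Δφ/2) + cos φ₁ · cos φ₂ · sin²(Δλ/2) = 0.647938.
c = 2·atan2(√a, √(1−a)) = 1.87117 rad → d = 6371·c ≈ 11921.22 km.

11921 km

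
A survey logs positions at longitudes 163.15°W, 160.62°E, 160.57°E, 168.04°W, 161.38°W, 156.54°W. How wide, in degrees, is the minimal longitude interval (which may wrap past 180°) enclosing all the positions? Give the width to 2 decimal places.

42.89°

Sort the longitudes: -168.04°, -163.15°, -161.38°, -156.54°, +160.57°, +160.62°.
Eastward gaps between consecutive values (wrapping around): 4.89°, 1.77°, 4.84°, 317.11°, 0.05°, 31.34°.
Largest gap = 317.11° ⇒ minimal covering band is its complement: 360° − 317.11° = 42.89°.
Band runs from +160.57° eastward to -156.54°, crossing the antimeridian.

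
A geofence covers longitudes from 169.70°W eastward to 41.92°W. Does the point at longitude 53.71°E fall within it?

Band width going east from -169.70° to -41.92°: ((-41.92 − -169.70) mod 360) = 127.78°.
Offset of +53.71° east of the west edge: ((53.71 − -169.70) mod 360) = 223.41°.
223.41° > 127.78° ⇒ outside.

No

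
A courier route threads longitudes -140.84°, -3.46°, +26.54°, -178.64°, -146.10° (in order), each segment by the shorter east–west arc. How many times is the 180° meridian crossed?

Leg 1: -140.84° → -3.46°, shortest Δλ = 137.38° (east) — does not cross 180°.
Leg 2: -3.46° → +26.54°, shortest Δλ = 30.0° (east) — does not cross 180°.
Leg 3: +26.54° → -178.64°, shortest Δλ = 154.82° (east) — crosses 180°.
Leg 4: -178.64° → -146.10°, shortest Δλ = 32.54° (east) — does not cross 180°.
Total crossings: 1.

1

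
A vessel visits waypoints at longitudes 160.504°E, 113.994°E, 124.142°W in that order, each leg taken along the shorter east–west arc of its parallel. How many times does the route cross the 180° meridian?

1

Leg 1: +160.504° → +113.994°, shortest Δλ = -46.51° (west) — does not cross 180°.
Leg 2: +113.994° → -124.142°, shortest Δλ = 121.864° (east) — crosses 180°.
Total crossings: 1.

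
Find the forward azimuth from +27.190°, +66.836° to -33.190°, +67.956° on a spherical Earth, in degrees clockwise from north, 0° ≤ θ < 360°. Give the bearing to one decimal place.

178.9°

Δλ = 67.956 − 66.836 = 1.120°.
θ = atan2( sin Δλ · cos φ₂ , cos φ₁ · sin φ₂ − sin φ₁ · cos φ₂ · cos Δλ )
  = atan2(0.01636, -0.86925) = 178.922° → normalised to [0°, 360°): 178.922°.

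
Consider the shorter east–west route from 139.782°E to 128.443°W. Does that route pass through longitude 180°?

Yes

Naïve |-128.443 − 139.782| = 268.225° > 180°, so the shorter arc goes the other way round — across 180°.
Signed shortest Δλ = ((-128.443 − 139.782 + 180) mod 360) − 180 = 91.775°.
Going east by 91.775° from +139.782° passes through 180° before reaching -128.443°.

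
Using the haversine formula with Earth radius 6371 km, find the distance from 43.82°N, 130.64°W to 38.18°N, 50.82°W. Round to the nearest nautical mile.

3489 nmi

Δλ = -50.82 − -130.64 = 79.82°.
Δφ = 38.18 − 43.82 = -5.64°.
a = sin²(Δφ/2) + cos φ₁ · cos φ₂ · sin²(Δλ/2) = 0.235883.
c = 2·atan2(√a, √(1−a)) = 1.01428 rad → d = 6371·c ≈ 6461.95 km ≈ 3489.18 nmi.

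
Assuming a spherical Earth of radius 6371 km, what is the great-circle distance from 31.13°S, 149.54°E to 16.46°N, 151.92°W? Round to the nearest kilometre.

Δλ = -151.92 − 149.54 = -301.46°; wrapped into (−180°, 180°]: 58.54°.
Δφ = 16.46 − -31.13 = 47.59°.
a = sin²(Δφ/2) + cos φ₁ · cos φ₂ · sin²(Δλ/2) = 0.359023.
c = 2·atan2(√a, √(1−a)) = 1.28497 rad → d = 6371·c ≈ 8186.52 km.

8187 km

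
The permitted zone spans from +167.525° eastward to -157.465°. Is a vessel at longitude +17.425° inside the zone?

No

Band width going east from +167.525° to -157.465°: ((-157.465 − 167.525) mod 360) = 35.010°.
Offset of +17.425° east of the west edge: ((17.425 − 167.525) mod 360) = 209.900°.
209.900° > 35.010° ⇒ outside.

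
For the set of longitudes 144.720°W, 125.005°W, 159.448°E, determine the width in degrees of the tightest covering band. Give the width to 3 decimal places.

Sort the longitudes: -144.720°, -125.005°, +159.448°.
Eastward gaps between consecutive values (wrapping around): 19.715°, 284.453°, 55.832°.
Largest gap = 284.453° ⇒ minimal covering band is its complement: 360° − 284.453° = 75.547°.
Band runs from +159.448° eastward to -125.005°, crossing the antimeridian.

75.547°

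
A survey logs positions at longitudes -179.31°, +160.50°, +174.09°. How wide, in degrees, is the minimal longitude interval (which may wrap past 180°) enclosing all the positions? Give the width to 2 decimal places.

Sort the longitudes: -179.31°, +160.50°, +174.09°.
Eastward gaps between consecutive values (wrapping around): 339.81°, 13.59°, 6.60°.
Largest gap = 339.81° ⇒ minimal covering band is its complement: 360° − 339.81° = 20.19°.
Band runs from +160.50° eastward to -179.31°, crossing the antimeridian.

20.19°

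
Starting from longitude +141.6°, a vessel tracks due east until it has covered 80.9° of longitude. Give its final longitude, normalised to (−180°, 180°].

-137.5°

Start at +141.6°; shift +80.9° → +222.5°.
+222.5° lies outside (−180°, 180°]; subtract 360° → -137.5°.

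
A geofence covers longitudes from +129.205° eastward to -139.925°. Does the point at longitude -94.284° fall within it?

No

Band width going east from +129.205° to -139.925°: ((-139.925 − 129.205) mod 360) = 90.870°.
Offset of -94.284° east of the west edge: ((-94.284 − 129.205) mod 360) = 136.511°.
136.511° > 90.870° ⇒ outside.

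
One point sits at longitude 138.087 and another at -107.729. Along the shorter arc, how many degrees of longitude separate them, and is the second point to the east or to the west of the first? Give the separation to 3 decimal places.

114.184° east

Raw difference: -107.729 − 138.087 = -245.816°.
Normalise into (−180°, 180°]: -245.816° + 360° = 114.184°.
Positive ⇒ the second point lies to the east; separation 114.184°.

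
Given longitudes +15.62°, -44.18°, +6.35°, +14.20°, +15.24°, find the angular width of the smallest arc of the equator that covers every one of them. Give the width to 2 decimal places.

59.80°

Sort the longitudes: -44.18°, +6.35°, +14.20°, +15.24°, +15.62°.
Eastward gaps between consecutive values (wrapping around): 50.53°, 7.85°, 1.04°, 0.38°, 300.20°.
Largest gap = 300.20° ⇒ minimal covering band is its complement: 360° − 300.20° = 59.80°.
Band runs from -44.18° eastward to +15.62°.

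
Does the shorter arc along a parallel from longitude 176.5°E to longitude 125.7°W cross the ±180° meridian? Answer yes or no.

Yes

Naïve |-125.7 − 176.5| = 302.2° > 180°, so the shorter arc goes the other way round — across 180°.
Signed shortest Δλ = ((-125.7 − 176.5 + 180) mod 360) − 180 = 57.8°.
Going east by 57.8° from +176.5° passes through 180° before reaching -125.7°.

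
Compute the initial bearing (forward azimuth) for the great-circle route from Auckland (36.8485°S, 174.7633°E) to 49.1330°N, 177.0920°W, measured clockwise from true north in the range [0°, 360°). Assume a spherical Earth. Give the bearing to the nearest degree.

5°

Δλ = -177.0920 − 174.7633 = -351.8553°; wrapped into (−180°, 180°]: 8.1447°.
θ = atan2( sin Δλ · cos φ₂ , cos φ₁ · sin φ₂ − sin φ₁ · cos φ₂ · cos Δλ )
  = atan2(0.09270, 0.99358) = 5.330° → normalised to [0°, 360°): 5.330°.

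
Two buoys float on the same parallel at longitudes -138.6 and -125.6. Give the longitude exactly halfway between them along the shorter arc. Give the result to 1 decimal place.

Signed shortest Δλ from -138.6° to -125.6° is +13.0°.
Midpoint longitude = -138.6° + (+13.0°)/2 = -138.6° + 6.5° = -132.1°.

-132.1°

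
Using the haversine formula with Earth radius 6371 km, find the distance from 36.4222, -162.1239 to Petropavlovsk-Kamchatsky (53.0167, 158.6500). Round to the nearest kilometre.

3544 km

Δλ = 158.6500 − -162.1239 = 320.7739°; wrapped into (−180°, 180°]: -39.2261°.
Δφ = 53.0167 − 36.4222 = 16.5945°.
a = sin²(Δφ/2) + cos φ₁ · cos φ₂ · sin²(Δλ/2) = 0.075366.
c = 2·atan2(√a, √(1−a)) = 0.55620 rad → d = 6371·c ≈ 3543.55 km.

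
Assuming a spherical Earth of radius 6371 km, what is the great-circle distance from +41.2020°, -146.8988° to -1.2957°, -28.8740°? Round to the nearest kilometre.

Δλ = -28.8740 − -146.8988 = 118.0248°.
Δφ = -1.2957 − 41.2020 = -42.4977°.
a = sin²(Δφ/2) + cos φ₁ · cos φ₂ · sin²(Δλ/2) = 0.684159.
c = 2·atan2(√a, √(1−a)) = 1.94800 rad → d = 6371·c ≈ 12410.68 km.

12411 km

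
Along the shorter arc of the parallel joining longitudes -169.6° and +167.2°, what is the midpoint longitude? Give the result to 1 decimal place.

Signed shortest Δλ from -169.6° to +167.2° is -23.2°.
Midpoint longitude = -169.6° + (-23.2°)/2 = -169.6° − 11.6° = -181.2°.
Normalise into (−180°, 180°]: +178.8°.
(The naïve average (-169.6 + +167.2)/2 = -1.2° is on the wrong side of the globe.)

+178.8°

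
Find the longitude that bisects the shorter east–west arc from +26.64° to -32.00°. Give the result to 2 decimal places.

-2.68°

Signed shortest Δλ from +26.64° to -32.00° is -58.64°.
Midpoint longitude = +26.64° + (-58.64°)/2 = +26.64° − 29.32° = -2.68°.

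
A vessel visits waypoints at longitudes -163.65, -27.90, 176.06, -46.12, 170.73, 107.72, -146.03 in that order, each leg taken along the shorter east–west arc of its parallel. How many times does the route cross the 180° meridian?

4

Leg 1: -163.65° → -27.90°, shortest Δλ = 135.75° (east) — does not cross 180°.
Leg 2: -27.90° → +176.06°, shortest Δλ = -156.04° (west) — crosses 180°.
Leg 3: +176.06° → -46.12°, shortest Δλ = 137.82° (east) — crosses 180°.
Leg 4: -46.12° → +170.73°, shortest Δλ = -143.15° (west) — crosses 180°.
Leg 5: +170.73° → +107.72°, shortest Δλ = -63.01° (west) — does not cross 180°.
Leg 6: +107.72° → -146.03°, shortest Δλ = 106.25° (east) — crosses 180°.
Total crossings: 4.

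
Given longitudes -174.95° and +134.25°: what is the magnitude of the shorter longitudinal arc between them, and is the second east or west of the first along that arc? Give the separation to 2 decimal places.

Raw difference: 134.25 − -174.95 = 309.2°.
Normalise into (−180°, 180°]: 309.2° − 360° = -50.8°.
Negative ⇒ the second point lies to the west; separation 50.80°.

50.80° west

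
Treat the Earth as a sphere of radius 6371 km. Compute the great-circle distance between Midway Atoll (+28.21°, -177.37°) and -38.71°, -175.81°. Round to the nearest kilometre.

Δλ = -175.81 − -177.37 = 1.56°.
Δφ = -38.71 − 28.21 = -66.92°.
a = sin²(Δφ/2) + cos φ₁ · cos φ₂ · sin²(Δλ/2) = 0.304119.
c = 2·atan2(√a, √(1−a)) = 1.16825 rad → d = 6371·c ≈ 7442.93 km.

7443 km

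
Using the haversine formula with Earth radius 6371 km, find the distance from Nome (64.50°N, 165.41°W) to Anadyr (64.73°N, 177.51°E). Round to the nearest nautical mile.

439 nmi

Δλ = 177.51 − -165.41 = 342.92°; wrapped into (−180°, 180°]: -17.08°.
Δφ = 64.73 − 64.50 = 0.23°.
a = sin²(Δφ/2) + cos φ₁ · cos φ₂ · sin²(Δλ/2) = 0.004057.
c = 2·atan2(√a, √(1−a)) = 0.12747 rad → d = 6371·c ≈ 812.12 km ≈ 438.51 nmi.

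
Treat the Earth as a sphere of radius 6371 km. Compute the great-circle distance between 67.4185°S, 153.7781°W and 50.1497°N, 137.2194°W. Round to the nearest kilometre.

Δλ = -137.2194 − -153.7781 = 16.5587°.
Δφ = 50.1497 − -67.4185 = 117.5682°.
a = sin²(Δφ/2) + cos φ₁ · cos φ₂ · sin²(Δλ/2) = 0.736504.
c = 2·atan2(√a, √(1−a)) = 2.06350 rad → d = 6371·c ≈ 13146.55 km.

13147 km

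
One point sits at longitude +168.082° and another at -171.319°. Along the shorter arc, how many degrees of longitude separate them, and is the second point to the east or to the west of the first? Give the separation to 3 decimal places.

20.599° east

Raw difference: -171.319 − 168.082 = -339.401°.
Normalise into (−180°, 180°]: -339.401° + 360° = 20.599°.
Positive ⇒ the second point lies to the east; separation 20.599°.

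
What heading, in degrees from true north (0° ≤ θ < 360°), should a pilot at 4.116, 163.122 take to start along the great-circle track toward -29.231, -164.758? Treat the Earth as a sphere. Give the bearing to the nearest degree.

Δλ = -164.758 − 163.122 = -327.880°; wrapped into (−180°, 180°]: 32.120°.
θ = atan2( sin Δλ · cos φ₂ , cos φ₁ · sin φ₂ − sin φ₁ · cos φ₂ · cos Δλ )
  = atan2(0.46399, -0.54012) = 139.336° → normalised to [0°, 360°): 139.336°.

139°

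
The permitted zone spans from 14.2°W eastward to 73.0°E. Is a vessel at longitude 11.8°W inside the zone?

Yes

Band width going east from -14.2° to +73.0°: ((73.0 − -14.2) mod 360) = 87.2°.
Offset of -11.8° east of the west edge: ((-11.8 − -14.2) mod 360) = 2.4°.
2.4° ≤ 87.2° ⇒ inside.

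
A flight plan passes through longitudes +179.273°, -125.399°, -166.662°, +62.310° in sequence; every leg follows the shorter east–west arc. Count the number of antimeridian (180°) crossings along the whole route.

Leg 1: +179.273° → -125.399°, shortest Δλ = 55.328° (east) — crosses 180°.
Leg 2: -125.399° → -166.662°, shortest Δλ = -41.263° (west) — does not cross 180°.
Leg 3: -166.662° → +62.310°, shortest Δλ = -131.028° (west) — crosses 180°.
Total crossings: 2.

2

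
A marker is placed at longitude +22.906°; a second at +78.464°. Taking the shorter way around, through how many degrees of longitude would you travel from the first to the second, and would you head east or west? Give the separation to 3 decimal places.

Raw difference: 78.464 − 22.906 = 55.558°.
Normalise into (−180°, 180°]: 55.558° stays 55.558°.
Positive ⇒ the second point lies to the east; separation 55.558°.

55.558° east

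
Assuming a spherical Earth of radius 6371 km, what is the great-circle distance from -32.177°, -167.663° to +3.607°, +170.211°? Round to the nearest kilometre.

4614 km

Δλ = 170.211 − -167.663 = 337.874°; wrapped into (−180°, 180°]: -22.126°.
Δφ = 3.607 − -32.177 = 35.784°.
a = sin²(Δφ/2) + cos φ₁ · cos φ₂ · sin²(Δλ/2) = 0.125490.
c = 2·atan2(√a, √(1−a)) = 0.72422 rad → d = 6371·c ≈ 4613.98 km.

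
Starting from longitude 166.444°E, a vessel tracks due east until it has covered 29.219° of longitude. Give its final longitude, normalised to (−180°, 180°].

164.337°W

Start at +166.444°; shift +29.219° → +195.663°.
+195.663° lies outside (−180°, 180°]; subtract 360° → -164.337°.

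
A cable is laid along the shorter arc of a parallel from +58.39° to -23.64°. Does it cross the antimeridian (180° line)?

No

Signed shortest Δλ = ((-23.64 − 58.39 + 180) mod 360) − 180 = -82.03°.
Going west by 82.03° from +58.39° reaches -23.64° without touching 180°.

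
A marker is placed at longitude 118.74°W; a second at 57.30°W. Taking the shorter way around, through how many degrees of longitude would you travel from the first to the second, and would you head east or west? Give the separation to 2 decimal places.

Raw difference: -57.30 − -118.74 = 61.44°.
Normalise into (−180°, 180°]: 61.44° stays 61.44°.
Positive ⇒ the second point lies to the east; separation 61.44°.

61.44° east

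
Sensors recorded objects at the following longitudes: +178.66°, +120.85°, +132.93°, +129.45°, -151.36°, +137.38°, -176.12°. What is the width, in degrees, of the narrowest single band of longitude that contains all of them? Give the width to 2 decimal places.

87.79°

Sort the longitudes: -176.12°, -151.36°, +120.85°, +129.45°, +132.93°, +137.38°, +178.66°.
Eastward gaps between consecutive values (wrapping around): 24.76°, 272.21°, 8.60°, 3.48°, 4.45°, 41.28°, 5.22°.
Largest gap = 272.21° ⇒ minimal covering band is its complement: 360° − 272.21° = 87.79°.
Band runs from +120.85° eastward to -151.36°, crossing the antimeridian.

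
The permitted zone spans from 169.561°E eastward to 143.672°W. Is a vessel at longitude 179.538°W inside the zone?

Yes

Band width going east from +169.561° to -143.672°: ((-143.672 − 169.561) mod 360) = 46.767°.
Offset of -179.538° east of the west edge: ((-179.538 − 169.561) mod 360) = 10.901°.
10.901° ≤ 46.767° ⇒ inside.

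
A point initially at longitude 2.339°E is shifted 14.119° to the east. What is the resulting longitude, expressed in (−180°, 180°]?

16.458°E

Start at +2.339°; shift +14.119° → +16.458°.
+16.458° already lies in (−180°, 180°].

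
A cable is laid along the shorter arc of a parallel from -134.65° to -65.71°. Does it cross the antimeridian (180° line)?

Signed shortest Δλ = ((-65.71 − -134.65 + 180) mod 360) − 180 = 68.94°.
Going east by 68.94° from -134.65° reaches -65.71° without touching 180°.

No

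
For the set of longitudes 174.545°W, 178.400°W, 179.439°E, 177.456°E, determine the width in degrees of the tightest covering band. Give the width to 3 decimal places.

7.999°

Sort the longitudes: -178.400°, -174.545°, +177.456°, +179.439°.
Eastward gaps between consecutive values (wrapping around): 3.855°, 352.001°, 1.983°, 2.161°.
Largest gap = 352.001° ⇒ minimal covering band is its complement: 360° − 352.001° = 7.999°.
Band runs from +177.456° eastward to -174.545°, crossing the antimeridian.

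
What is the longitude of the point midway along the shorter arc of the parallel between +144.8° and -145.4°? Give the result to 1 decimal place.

Signed shortest Δλ from +144.8° to -145.4° is +69.8°.
Midpoint longitude = +144.8° + (+69.8°)/2 = +144.8° + 34.9° = +179.7°.
(The naïve average (+144.8 + -145.4)/2 = -0.3° is on the wrong side of the globe.)

+179.7°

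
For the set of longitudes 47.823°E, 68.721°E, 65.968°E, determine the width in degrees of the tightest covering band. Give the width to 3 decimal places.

Sort the longitudes: +47.823°, +65.968°, +68.721°.
Eastward gaps between consecutive values (wrapping around): 18.145°, 2.753°, 339.102°.
Largest gap = 339.102° ⇒ minimal covering band is its complement: 360° − 339.102° = 20.898°.
Band runs from +47.823° eastward to +68.721°.

20.898°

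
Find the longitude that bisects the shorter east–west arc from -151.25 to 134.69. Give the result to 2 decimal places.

+171.72°

Signed shortest Δλ from -151.25° to +134.69° is -74.06°.
Midpoint longitude = -151.25° + (-74.06°)/2 = -151.25° − 37.03° = -188.28°.
Normalise into (−180°, 180°]: +171.72°.
(The naïve average (-151.25 + +134.69)/2 = -8.28° is on the wrong side of the globe.)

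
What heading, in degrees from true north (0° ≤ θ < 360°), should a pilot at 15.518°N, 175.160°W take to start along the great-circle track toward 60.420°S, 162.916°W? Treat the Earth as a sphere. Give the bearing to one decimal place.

Δλ = -162.916 − -175.160 = 12.244°.
θ = atan2( sin Δλ · cos φ₂ , cos φ₁ · sin φ₂ − sin φ₁ · cos φ₂ · cos Δλ )
  = atan2(0.10469, -0.96703) = 173.821° → normalised to [0°, 360°): 173.821°.

173.8°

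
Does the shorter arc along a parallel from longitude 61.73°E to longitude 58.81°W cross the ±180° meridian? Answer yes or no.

Signed shortest Δλ = ((-58.81 − 61.73 + 180) mod 360) − 180 = -120.54°.
Going west by 120.54° from +61.73° reaches -58.81° without touching 180°.

No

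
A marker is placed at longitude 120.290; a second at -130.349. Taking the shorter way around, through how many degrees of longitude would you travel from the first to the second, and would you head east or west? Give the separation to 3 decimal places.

109.361° east

Raw difference: -130.349 − 120.290 = -250.639°.
Normalise into (−180°, 180°]: -250.639° + 360° = 109.361°.
Positive ⇒ the second point lies to the east; separation 109.361°.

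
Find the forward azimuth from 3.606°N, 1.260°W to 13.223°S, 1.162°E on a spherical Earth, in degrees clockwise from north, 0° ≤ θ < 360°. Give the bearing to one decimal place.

Δλ = 1.162 − -1.260 = 2.422°.
θ = atan2( sin Δλ · cos φ₂ , cos φ₁ · sin φ₂ − sin φ₁ · cos φ₂ · cos Δλ )
  = atan2(0.04114, -0.28946) = 171.911° → normalised to [0°, 360°): 171.911°.

171.9°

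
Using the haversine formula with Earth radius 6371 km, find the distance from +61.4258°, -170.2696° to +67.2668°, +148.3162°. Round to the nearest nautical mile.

1108 nmi

Δλ = 148.3162 − -170.2696 = 318.5858°; wrapped into (−180°, 180°]: -41.4142°.
Δφ = 67.2668 − 61.4258 = 5.8410°.
a = sin²(Δφ/2) + cos φ₁ · cos φ₂ · sin²(Δλ/2) = 0.025705.
c = 2·atan2(√a, √(1−a)) = 0.32205 rad → d = 6371·c ≈ 2051.75 km ≈ 1107.86 nmi.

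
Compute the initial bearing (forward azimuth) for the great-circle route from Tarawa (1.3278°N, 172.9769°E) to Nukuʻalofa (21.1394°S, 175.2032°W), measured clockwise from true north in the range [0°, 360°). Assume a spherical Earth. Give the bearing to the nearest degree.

Δλ = -175.2032 − 172.9769 = -348.1801°; wrapped into (−180°, 180°]: 11.8199°.
θ = atan2( sin Δλ · cos φ₂ , cos φ₁ · sin φ₂ − sin φ₁ · cos φ₂ · cos Δλ )
  = atan2(0.19105, -0.38170) = 153.411° → normalised to [0°, 360°): 153.411°.

153°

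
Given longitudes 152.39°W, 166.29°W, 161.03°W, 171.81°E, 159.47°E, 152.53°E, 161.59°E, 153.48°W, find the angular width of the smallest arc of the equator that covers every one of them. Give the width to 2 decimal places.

Sort the longitudes: -166.29°, -161.03°, -153.48°, -152.39°, +152.53°, +159.47°, +161.59°, +171.81°.
Eastward gaps between consecutive values (wrapping around): 5.26°, 7.55°, 1.09°, 304.92°, 6.94°, 2.12°, 10.22°, 21.90°.
Largest gap = 304.92° ⇒ minimal covering band is its complement: 360° − 304.92° = 55.08°.
Band runs from +152.53° eastward to -152.39°, crossing the antimeridian.

55.08°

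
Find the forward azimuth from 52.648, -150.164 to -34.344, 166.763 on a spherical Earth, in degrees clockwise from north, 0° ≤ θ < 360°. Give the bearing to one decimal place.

Δλ = 166.763 − -150.164 = 316.927°; wrapped into (−180°, 180°]: -43.073°.
θ = atan2( sin Δλ · cos φ₂ , cos φ₁ · sin φ₂ − sin φ₁ · cos φ₂ · cos Δλ )
  = atan2(-0.56387, -0.82173) = -145.542° → normalised to [0°, 360°): 214.458°.

214.5°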